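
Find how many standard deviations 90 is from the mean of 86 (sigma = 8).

0.5

Step 1: Recall the z-score formula: z = (x - mu) / sigma
Step 2: Substitute values: z = (90 - 86) / 8
Step 3: z = 4 / 8 = 0.5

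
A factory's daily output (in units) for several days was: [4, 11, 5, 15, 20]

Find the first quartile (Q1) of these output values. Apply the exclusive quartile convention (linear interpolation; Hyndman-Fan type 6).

4.5

Step 1: Sort the data: [4, 5, 11, 15, 20]
Step 2: n = 5
Step 3: Using the exclusive quartile method:
  Q1 = 4.5
  Q2 (median) = 11
  Q3 = 17.5
  IQR = Q3 - Q1 = 17.5 - 4.5 = 13
Step 4: Q1 = 4.5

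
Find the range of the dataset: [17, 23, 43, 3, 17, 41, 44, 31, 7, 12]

41

Step 1: Identify the maximum value: max = 44
Step 2: Identify the minimum value: min = 3
Step 3: Range = max - min = 44 - 3 = 41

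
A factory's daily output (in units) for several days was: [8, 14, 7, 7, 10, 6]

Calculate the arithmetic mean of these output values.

8.6667

Step 1: Sum all values: 8 + 14 + 7 + 7 + 10 + 6 = 52
Step 2: Count the number of values: n = 6
Step 3: Mean = sum / n = 52 / 6 = 8.6667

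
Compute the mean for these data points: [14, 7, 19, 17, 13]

14

Step 1: Sum all values: 14 + 7 + 19 + 17 + 13 = 70
Step 2: Count the number of values: n = 5
Step 3: Mean = sum / n = 70 / 5 = 14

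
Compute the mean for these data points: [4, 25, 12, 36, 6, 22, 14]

17

Step 1: Sum all values: 4 + 25 + 12 + 36 + 6 + 22 + 14 = 119
Step 2: Count the number of values: n = 7
Step 3: Mean = sum / n = 119 / 7 = 17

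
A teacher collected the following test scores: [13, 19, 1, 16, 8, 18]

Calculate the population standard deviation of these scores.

6.2915

Step 1: Compute the mean: 12.5
Step 2: Sum of squared deviations from the mean: 237.5
Step 3: Population variance = 237.5 / 6 = 39.5833
Step 4: Standard deviation = sqrt(39.5833) = 6.2915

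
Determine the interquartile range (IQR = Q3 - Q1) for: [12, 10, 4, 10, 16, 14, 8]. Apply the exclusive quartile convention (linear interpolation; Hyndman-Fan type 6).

6

Step 1: Sort the data: [4, 8, 10, 10, 12, 14, 16]
Step 2: n = 7
Step 3: Using the exclusive quartile method:
  Q1 = 8
  Q2 (median) = 10
  Q3 = 14
  IQR = Q3 - Q1 = 14 - 8 = 6
Step 4: IQR = 6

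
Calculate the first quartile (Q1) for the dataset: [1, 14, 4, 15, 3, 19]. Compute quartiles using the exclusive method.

2.5

Step 1: Sort the data: [1, 3, 4, 14, 15, 19]
Step 2: n = 6
Step 3: Using the exclusive quartile method:
  Q1 = 2.5
  Q2 (median) = 9
  Q3 = 16
  IQR = Q3 - Q1 = 16 - 2.5 = 13.5
Step 4: Q1 = 2.5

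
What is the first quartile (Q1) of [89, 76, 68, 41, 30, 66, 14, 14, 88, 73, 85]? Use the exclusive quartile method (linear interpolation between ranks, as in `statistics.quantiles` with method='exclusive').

30

Step 1: Sort the data: [14, 14, 30, 41, 66, 68, 73, 76, 85, 88, 89]
Step 2: n = 11
Step 3: Using the exclusive quartile method:
  Q1 = 30
  Q2 (median) = 68
  Q3 = 85
  IQR = Q3 - Q1 = 85 - 30 = 55
Step 4: Q1 = 30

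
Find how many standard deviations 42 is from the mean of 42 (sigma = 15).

0

Step 1: Recall the z-score formula: z = (x - mu) / sigma
Step 2: Substitute values: z = (42 - 42) / 15
Step 3: z = 0 / 15 = 0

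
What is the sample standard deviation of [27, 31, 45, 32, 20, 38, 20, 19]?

9.3808

Step 1: Compute the mean: 29
Step 2: Sum of squared deviations from the mean: 616
Step 3: Sample variance = 616 / 7 = 88
Step 4: Standard deviation = sqrt(88) = 9.3808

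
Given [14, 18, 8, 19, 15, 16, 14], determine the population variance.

10.9796

Step 1: Compute the mean: (14 + 18 + 8 + 19 + 15 + 16 + 14) / 7 = 14.8571
Step 2: Compute squared deviations from the mean:
  (14 - 14.8571)^2 = 0.7347
  (18 - 14.8571)^2 = 9.8776
  (8 - 14.8571)^2 = 47.0204
  (19 - 14.8571)^2 = 17.1633
  (15 - 14.8571)^2 = 0.0204
  (16 - 14.8571)^2 = 1.3061
  (14 - 14.8571)^2 = 0.7347
Step 3: Sum of squared deviations = 76.8571
Step 4: Population variance = 76.8571 / 7 = 10.9796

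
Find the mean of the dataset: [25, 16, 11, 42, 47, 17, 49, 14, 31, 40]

29.2

Step 1: Sum all values: 25 + 16 + 11 + 42 + 47 + 17 + 49 + 14 + 31 + 40 = 292
Step 2: Count the number of values: n = 10
Step 3: Mean = sum / n = 292 / 10 = 29.2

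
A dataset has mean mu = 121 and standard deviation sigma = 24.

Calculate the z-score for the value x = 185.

2.6667

Step 1: Recall the z-score formula: z = (x - mu) / sigma
Step 2: Substitute values: z = (185 - 121) / 24
Step 3: z = 64 / 24 = 2.6667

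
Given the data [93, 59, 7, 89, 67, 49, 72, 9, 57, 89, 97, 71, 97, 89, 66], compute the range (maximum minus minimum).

90

Step 1: Identify the maximum value: max = 97
Step 2: Identify the minimum value: min = 7
Step 3: Range = max - min = 97 - 7 = 90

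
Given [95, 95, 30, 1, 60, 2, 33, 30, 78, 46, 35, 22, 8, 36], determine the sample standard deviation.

31.0389

Step 1: Compute the mean: 40.7857
Step 2: Sum of squared deviations from the mean: 12524.3571
Step 3: Sample variance = 12524.3571 / 13 = 963.4121
Step 4: Standard deviation = sqrt(963.4121) = 31.0389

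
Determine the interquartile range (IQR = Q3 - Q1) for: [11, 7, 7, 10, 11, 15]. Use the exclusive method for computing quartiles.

5

Step 1: Sort the data: [7, 7, 10, 11, 11, 15]
Step 2: n = 6
Step 3: Using the exclusive quartile method:
  Q1 = 7
  Q2 (median) = 10.5
  Q3 = 12
  IQR = Q3 - Q1 = 12 - 7 = 5
Step 4: IQR = 5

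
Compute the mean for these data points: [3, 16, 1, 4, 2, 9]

5.8333

Step 1: Sum all values: 3 + 16 + 1 + 4 + 2 + 9 = 35
Step 2: Count the number of values: n = 6
Step 3: Mean = sum / n = 35 / 6 = 5.8333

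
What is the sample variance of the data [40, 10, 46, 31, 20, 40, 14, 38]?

182.4107

Step 1: Compute the mean: (40 + 10 + 46 + 31 + 20 + 40 + 14 + 38) / 8 = 29.875
Step 2: Compute squared deviations from the mean:
  (40 - 29.875)^2 = 102.5156
  (10 - 29.875)^2 = 395.0156
  (46 - 29.875)^2 = 260.0156
  (31 - 29.875)^2 = 1.2656
  (20 - 29.875)^2 = 97.5156
  (40 - 29.875)^2 = 102.5156
  (14 - 29.875)^2 = 252.0156
  (38 - 29.875)^2 = 66.0156
Step 3: Sum of squared deviations = 1276.875
Step 4: Sample variance = 1276.875 / 7 = 182.4107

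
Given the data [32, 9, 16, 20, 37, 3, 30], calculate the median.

20

Step 1: Sort the data in ascending order: [3, 9, 16, 20, 30, 32, 37]
Step 2: The number of values is n = 7.
Step 3: Since n is odd, the median is the middle value at position 4: 20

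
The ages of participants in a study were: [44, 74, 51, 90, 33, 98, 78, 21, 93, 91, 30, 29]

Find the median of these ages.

62.5

Step 1: Sort the data in ascending order: [21, 29, 30, 33, 44, 51, 74, 78, 90, 91, 93, 98]
Step 2: The number of values is n = 12.
Step 3: Since n is even, the median is the average of positions 6 and 7:
  Median = (51 + 74) / 2 = 62.5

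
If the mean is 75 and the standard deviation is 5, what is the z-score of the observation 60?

-3

Step 1: Recall the z-score formula: z = (x - mu) / sigma
Step 2: Substitute values: z = (60 - 75) / 5
Step 3: z = -15 / 5 = -3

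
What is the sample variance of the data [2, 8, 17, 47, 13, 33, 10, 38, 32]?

243.4444

Step 1: Compute the mean: (2 + 8 + 17 + 47 + 13 + 33 + 10 + 38 + 32) / 9 = 22.2222
Step 2: Compute squared deviations from the mean:
  (2 - 22.2222)^2 = 408.9383
  (8 - 22.2222)^2 = 202.2716
  (17 - 22.2222)^2 = 27.2716
  (47 - 22.2222)^2 = 613.9383
  (13 - 22.2222)^2 = 85.0494
  (33 - 22.2222)^2 = 116.1605
  (10 - 22.2222)^2 = 149.3827
  (38 - 22.2222)^2 = 248.9383
  (32 - 22.2222)^2 = 95.6049
Step 3: Sum of squared deviations = 1947.5556
Step 4: Sample variance = 1947.5556 / 8 = 243.4444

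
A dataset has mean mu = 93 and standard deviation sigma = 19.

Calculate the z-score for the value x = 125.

1.6842

Step 1: Recall the z-score formula: z = (x - mu) / sigma
Step 2: Substitute values: z = (125 - 93) / 19
Step 3: z = 32 / 19 = 1.6842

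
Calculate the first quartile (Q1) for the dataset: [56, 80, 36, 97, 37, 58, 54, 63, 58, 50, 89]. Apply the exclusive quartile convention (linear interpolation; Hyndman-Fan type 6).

50

Step 1: Sort the data: [36, 37, 50, 54, 56, 58, 58, 63, 80, 89, 97]
Step 2: n = 11
Step 3: Using the exclusive quartile method:
  Q1 = 50
  Q2 (median) = 58
  Q3 = 80
  IQR = Q3 - Q1 = 80 - 50 = 30
Step 4: Q1 = 50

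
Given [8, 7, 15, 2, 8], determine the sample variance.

21.5

Step 1: Compute the mean: (8 + 7 + 15 + 2 + 8) / 5 = 8
Step 2: Compute squared deviations from the mean:
  (8 - 8)^2 = 0
  (7 - 8)^2 = 1
  (15 - 8)^2 = 49
  (2 - 8)^2 = 36
  (8 - 8)^2 = 0
Step 3: Sum of squared deviations = 86
Step 4: Sample variance = 86 / 4 = 21.5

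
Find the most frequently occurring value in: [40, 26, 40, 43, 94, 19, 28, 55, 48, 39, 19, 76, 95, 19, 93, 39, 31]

19

Step 1: Count the frequency of each value:
  19: appears 3 time(s)
  26: appears 1 time(s)
  28: appears 1 time(s)
  31: appears 1 time(s)
  39: appears 2 time(s)
  40: appears 2 time(s)
  43: appears 1 time(s)
  48: appears 1 time(s)
  55: appears 1 time(s)
  76: appears 1 time(s)
  93: appears 1 time(s)
  94: appears 1 time(s)
  95: appears 1 time(s)
Step 2: The value 19 appears most frequently (3 times).
Step 3: Mode = 19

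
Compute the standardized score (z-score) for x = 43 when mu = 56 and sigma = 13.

-1

Step 1: Recall the z-score formula: z = (x - mu) / sigma
Step 2: Substitute values: z = (43 - 56) / 13
Step 3: z = -13 / 13 = -1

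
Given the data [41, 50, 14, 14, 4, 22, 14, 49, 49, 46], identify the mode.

14

Step 1: Count the frequency of each value:
  4: appears 1 time(s)
  14: appears 3 time(s)
  22: appears 1 time(s)
  41: appears 1 time(s)
  46: appears 1 time(s)
  49: appears 2 time(s)
  50: appears 1 time(s)
Step 2: The value 14 appears most frequently (3 times).
Step 3: Mode = 14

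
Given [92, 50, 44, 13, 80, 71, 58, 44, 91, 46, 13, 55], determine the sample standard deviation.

25.9899

Step 1: Compute the mean: 54.75
Step 2: Sum of squared deviations from the mean: 7430.25
Step 3: Sample variance = 7430.25 / 11 = 675.4773
Step 4: Standard deviation = sqrt(675.4773) = 25.9899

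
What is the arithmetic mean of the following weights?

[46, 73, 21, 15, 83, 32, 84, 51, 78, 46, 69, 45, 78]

55.4615

Step 1: Sum all values: 46 + 73 + 21 + 15 + 83 + 32 + 84 + 51 + 78 + 46 + 69 + 45 + 78 = 721
Step 2: Count the number of values: n = 13
Step 3: Mean = sum / n = 721 / 13 = 55.4615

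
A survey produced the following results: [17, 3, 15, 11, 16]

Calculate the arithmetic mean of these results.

12.4

Step 1: Sum all values: 17 + 3 + 15 + 11 + 16 = 62
Step 2: Count the number of values: n = 5
Step 3: Mean = sum / n = 62 / 5 = 12.4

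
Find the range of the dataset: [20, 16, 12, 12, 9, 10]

11

Step 1: Identify the maximum value: max = 20
Step 2: Identify the minimum value: min = 9
Step 3: Range = max - min = 20 - 9 = 11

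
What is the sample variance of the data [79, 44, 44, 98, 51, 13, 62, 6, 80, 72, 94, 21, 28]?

931.359

Step 1: Compute the mean: (79 + 44 + 44 + 98 + 51 + 13 + 62 + 6 + 80 + 72 + 94 + 21 + 28) / 13 = 53.2308
Step 2: Compute squared deviations from the mean:
  (79 - 53.2308)^2 = 664.0533
  (44 - 53.2308)^2 = 85.2071
  (44 - 53.2308)^2 = 85.2071
  (98 - 53.2308)^2 = 2004.284
  (51 - 53.2308)^2 = 4.9763
  (13 - 53.2308)^2 = 1618.5148
  (62 - 53.2308)^2 = 76.8994
  (6 - 53.2308)^2 = 2230.7456
  (80 - 53.2308)^2 = 716.5917
  (72 - 53.2308)^2 = 352.284
  (94 - 53.2308)^2 = 1662.1302
  (21 - 53.2308)^2 = 1038.8225
  (28 - 53.2308)^2 = 636.5917
Step 3: Sum of squared deviations = 11176.3077
Step 4: Sample variance = 11176.3077 / 12 = 931.359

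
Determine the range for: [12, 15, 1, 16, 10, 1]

15

Step 1: Identify the maximum value: max = 16
Step 2: Identify the minimum value: min = 1
Step 3: Range = max - min = 16 - 1 = 15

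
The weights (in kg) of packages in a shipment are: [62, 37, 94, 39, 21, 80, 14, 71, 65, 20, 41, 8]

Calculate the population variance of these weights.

718.8333

Step 1: Compute the mean: (62 + 37 + 94 + 39 + 21 + 80 + 14 + 71 + 65 + 20 + 41 + 8) / 12 = 46
Step 2: Compute squared deviations from the mean:
  (62 - 46)^2 = 256
  (37 - 46)^2 = 81
  (94 - 46)^2 = 2304
  (39 - 46)^2 = 49
  (21 - 46)^2 = 625
  (80 - 46)^2 = 1156
  (14 - 46)^2 = 1024
  (71 - 46)^2 = 625
  (65 - 46)^2 = 361
  (20 - 46)^2 = 676
  (41 - 46)^2 = 25
  (8 - 46)^2 = 1444
Step 3: Sum of squared deviations = 8626
Step 4: Population variance = 8626 / 12 = 718.8333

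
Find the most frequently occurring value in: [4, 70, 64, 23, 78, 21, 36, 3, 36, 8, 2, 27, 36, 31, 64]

36

Step 1: Count the frequency of each value:
  2: appears 1 time(s)
  3: appears 1 time(s)
  4: appears 1 time(s)
  8: appears 1 time(s)
  21: appears 1 time(s)
  23: appears 1 time(s)
  27: appears 1 time(s)
  31: appears 1 time(s)
  36: appears 3 time(s)
  64: appears 2 time(s)
  70: appears 1 time(s)
  78: appears 1 time(s)
Step 2: The value 36 appears most frequently (3 times).
Step 3: Mode = 36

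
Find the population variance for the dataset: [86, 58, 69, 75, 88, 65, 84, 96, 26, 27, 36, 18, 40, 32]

665.8367

Step 1: Compute the mean: (86 + 58 + 69 + 75 + 88 + 65 + 84 + 96 + 26 + 27 + 36 + 18 + 40 + 32) / 14 = 57.1429
Step 2: Compute squared deviations from the mean:
  (86 - 57.1429)^2 = 832.7347
  (58 - 57.1429)^2 = 0.7347
  (69 - 57.1429)^2 = 140.5918
  (75 - 57.1429)^2 = 318.8776
  (88 - 57.1429)^2 = 952.1633
  (65 - 57.1429)^2 = 61.7347
  (84 - 57.1429)^2 = 721.3061
  (96 - 57.1429)^2 = 1509.8776
  (26 - 57.1429)^2 = 969.8776
  (27 - 57.1429)^2 = 908.5918
  (36 - 57.1429)^2 = 447.0204
  (18 - 57.1429)^2 = 1532.1633
  (40 - 57.1429)^2 = 293.8776
  (32 - 57.1429)^2 = 632.1633
Step 3: Sum of squared deviations = 9321.7143
Step 4: Population variance = 9321.7143 / 14 = 665.8367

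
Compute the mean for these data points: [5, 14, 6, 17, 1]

8.6

Step 1: Sum all values: 5 + 14 + 6 + 17 + 1 = 43
Step 2: Count the number of values: n = 5
Step 3: Mean = sum / n = 43 / 5 = 8.6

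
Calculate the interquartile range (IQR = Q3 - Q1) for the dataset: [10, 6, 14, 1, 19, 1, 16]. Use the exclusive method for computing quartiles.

15

Step 1: Sort the data: [1, 1, 6, 10, 14, 16, 19]
Step 2: n = 7
Step 3: Using the exclusive quartile method:
  Q1 = 1
  Q2 (median) = 10
  Q3 = 16
  IQR = Q3 - Q1 = 16 - 1 = 15
Step 4: IQR = 15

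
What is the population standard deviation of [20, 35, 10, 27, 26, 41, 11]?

10.7133

Step 1: Compute the mean: 24.2857
Step 2: Sum of squared deviations from the mean: 803.4286
Step 3: Population variance = 803.4286 / 7 = 114.7755
Step 4: Standard deviation = sqrt(114.7755) = 10.7133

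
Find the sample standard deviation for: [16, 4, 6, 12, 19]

6.3875

Step 1: Compute the mean: 11.4
Step 2: Sum of squared deviations from the mean: 163.2
Step 3: Sample variance = 163.2 / 4 = 40.8
Step 4: Standard deviation = sqrt(40.8) = 6.3875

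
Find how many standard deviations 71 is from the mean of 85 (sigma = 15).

-0.9333

Step 1: Recall the z-score formula: z = (x - mu) / sigma
Step 2: Substitute values: z = (71 - 85) / 15
Step 3: z = -14 / 15 = -0.9333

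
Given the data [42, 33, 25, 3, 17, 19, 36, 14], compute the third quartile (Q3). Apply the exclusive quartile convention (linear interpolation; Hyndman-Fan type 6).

35.25

Step 1: Sort the data: [3, 14, 17, 19, 25, 33, 36, 42]
Step 2: n = 8
Step 3: Using the exclusive quartile method:
  Q1 = 14.75
  Q2 (median) = 22
  Q3 = 35.25
  IQR = Q3 - Q1 = 35.25 - 14.75 = 20.5
Step 4: Q3 = 35.25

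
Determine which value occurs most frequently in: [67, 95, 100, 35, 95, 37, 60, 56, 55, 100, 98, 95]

95

Step 1: Count the frequency of each value:
  35: appears 1 time(s)
  37: appears 1 time(s)
  55: appears 1 time(s)
  56: appears 1 time(s)
  60: appears 1 time(s)
  67: appears 1 time(s)
  95: appears 3 time(s)
  98: appears 1 time(s)
  100: appears 2 time(s)
Step 2: The value 95 appears most frequently (3 times).
Step 3: Mode = 95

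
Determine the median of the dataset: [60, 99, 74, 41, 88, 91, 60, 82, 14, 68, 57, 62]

65

Step 1: Sort the data in ascending order: [14, 41, 57, 60, 60, 62, 68, 74, 82, 88, 91, 99]
Step 2: The number of values is n = 12.
Step 3: Since n is even, the median is the average of positions 6 and 7:
  Median = (62 + 68) / 2 = 65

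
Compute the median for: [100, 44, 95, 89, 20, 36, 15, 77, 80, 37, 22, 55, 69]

55

Step 1: Sort the data in ascending order: [15, 20, 22, 36, 37, 44, 55, 69, 77, 80, 89, 95, 100]
Step 2: The number of values is n = 13.
Step 3: Since n is odd, the median is the middle value at position 7: 55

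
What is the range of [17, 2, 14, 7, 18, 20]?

18

Step 1: Identify the maximum value: max = 20
Step 2: Identify the minimum value: min = 2
Step 3: Range = max - min = 20 - 2 = 18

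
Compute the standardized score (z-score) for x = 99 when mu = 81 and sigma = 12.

1.5

Step 1: Recall the z-score formula: z = (x - mu) / sigma
Step 2: Substitute values: z = (99 - 81) / 12
Step 3: z = 18 / 12 = 1.5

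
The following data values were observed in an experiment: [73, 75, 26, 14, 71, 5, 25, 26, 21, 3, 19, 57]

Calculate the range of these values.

72

Step 1: Identify the maximum value: max = 75
Step 2: Identify the minimum value: min = 3
Step 3: Range = max - min = 75 - 3 = 72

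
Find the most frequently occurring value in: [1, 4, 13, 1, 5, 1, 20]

1

Step 1: Count the frequency of each value:
  1: appears 3 time(s)
  4: appears 1 time(s)
  5: appears 1 time(s)
  13: appears 1 time(s)
  20: appears 1 time(s)
Step 2: The value 1 appears most frequently (3 times).
Step 3: Mode = 1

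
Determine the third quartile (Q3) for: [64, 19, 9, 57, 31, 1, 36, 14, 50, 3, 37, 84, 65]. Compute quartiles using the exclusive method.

60.5

Step 1: Sort the data: [1, 3, 9, 14, 19, 31, 36, 37, 50, 57, 64, 65, 84]
Step 2: n = 13
Step 3: Using the exclusive quartile method:
  Q1 = 11.5
  Q2 (median) = 36
  Q3 = 60.5
  IQR = Q3 - Q1 = 60.5 - 11.5 = 49
Step 4: Q3 = 60.5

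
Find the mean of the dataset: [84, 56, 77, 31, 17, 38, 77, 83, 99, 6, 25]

53.9091

Step 1: Sum all values: 84 + 56 + 77 + 31 + 17 + 38 + 77 + 83 + 99 + 6 + 25 = 593
Step 2: Count the number of values: n = 11
Step 3: Mean = sum / n = 593 / 11 = 53.9091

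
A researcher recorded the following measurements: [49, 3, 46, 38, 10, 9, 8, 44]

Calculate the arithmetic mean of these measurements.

25.875

Step 1: Sum all values: 49 + 3 + 46 + 38 + 10 + 9 + 8 + 44 = 207
Step 2: Count the number of values: n = 8
Step 3: Mean = sum / n = 207 / 8 = 25.875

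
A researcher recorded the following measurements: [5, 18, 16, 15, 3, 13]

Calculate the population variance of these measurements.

31.8889

Step 1: Compute the mean: (5 + 18 + 16 + 15 + 3 + 13) / 6 = 11.6667
Step 2: Compute squared deviations from the mean:
  (5 - 11.6667)^2 = 44.4444
  (18 - 11.6667)^2 = 40.1111
  (16 - 11.6667)^2 = 18.7778
  (15 - 11.6667)^2 = 11.1111
  (3 - 11.6667)^2 = 75.1111
  (13 - 11.6667)^2 = 1.7778
Step 3: Sum of squared deviations = 191.3333
Step 4: Population variance = 191.3333 / 6 = 31.8889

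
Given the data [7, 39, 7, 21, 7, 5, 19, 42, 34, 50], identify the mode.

7

Step 1: Count the frequency of each value:
  5: appears 1 time(s)
  7: appears 3 time(s)
  19: appears 1 time(s)
  21: appears 1 time(s)
  34: appears 1 time(s)
  39: appears 1 time(s)
  42: appears 1 time(s)
  50: appears 1 time(s)
Step 2: The value 7 appears most frequently (3 times).
Step 3: Mode = 7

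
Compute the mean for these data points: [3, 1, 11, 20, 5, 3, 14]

8.1429

Step 1: Sum all values: 3 + 1 + 11 + 20 + 5 + 3 + 14 = 57
Step 2: Count the number of values: n = 7
Step 3: Mean = sum / n = 57 / 7 = 8.1429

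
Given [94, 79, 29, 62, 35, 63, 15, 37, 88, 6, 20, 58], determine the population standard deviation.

28.1035

Step 1: Compute the mean: 48.8333
Step 2: Sum of squared deviations from the mean: 9477.6667
Step 3: Population variance = 9477.6667 / 12 = 789.8056
Step 4: Standard deviation = sqrt(789.8056) = 28.1035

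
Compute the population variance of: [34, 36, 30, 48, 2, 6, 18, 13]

227.2344

Step 1: Compute the mean: (34 + 36 + 30 + 48 + 2 + 6 + 18 + 13) / 8 = 23.375
Step 2: Compute squared deviations from the mean:
  (34 - 23.375)^2 = 112.8906
  (36 - 23.375)^2 = 159.3906
  (30 - 23.375)^2 = 43.8906
  (48 - 23.375)^2 = 606.3906
  (2 - 23.375)^2 = 456.8906
  (6 - 23.375)^2 = 301.8906
  (18 - 23.375)^2 = 28.8906
  (13 - 23.375)^2 = 107.6406
Step 3: Sum of squared deviations = 1817.875
Step 4: Population variance = 1817.875 / 8 = 227.2344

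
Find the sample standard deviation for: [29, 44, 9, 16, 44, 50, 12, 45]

16.771

Step 1: Compute the mean: 31.125
Step 2: Sum of squared deviations from the mean: 1968.875
Step 3: Sample variance = 1968.875 / 7 = 281.2679
Step 4: Standard deviation = sqrt(281.2679) = 16.771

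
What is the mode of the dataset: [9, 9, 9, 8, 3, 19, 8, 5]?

9

Step 1: Count the frequency of each value:
  3: appears 1 time(s)
  5: appears 1 time(s)
  8: appears 2 time(s)
  9: appears 3 time(s)
  19: appears 1 time(s)
Step 2: The value 9 appears most frequently (3 times).
Step 3: Mode = 9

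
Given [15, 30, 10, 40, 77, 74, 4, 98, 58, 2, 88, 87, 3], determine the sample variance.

1343.7436

Step 1: Compute the mean: (15 + 30 + 10 + 40 + 77 + 74 + 4 + 98 + 58 + 2 + 88 + 87 + 3) / 13 = 45.0769
Step 2: Compute squared deviations from the mean:
  (15 - 45.0769)^2 = 904.6213
  (30 - 45.0769)^2 = 227.3136
  (10 - 45.0769)^2 = 1230.3905
  (40 - 45.0769)^2 = 25.7751
  (77 - 45.0769)^2 = 1019.0828
  (74 - 45.0769)^2 = 836.5444
  (4 - 45.0769)^2 = 1687.3136
  (98 - 45.0769)^2 = 2800.8521
  (58 - 45.0769)^2 = 167.0059
  (2 - 45.0769)^2 = 1855.6213
  (88 - 45.0769)^2 = 1842.3905
  (87 - 45.0769)^2 = 1757.5444
  (3 - 45.0769)^2 = 1770.4675
Step 3: Sum of squared deviations = 16124.9231
Step 4: Sample variance = 16124.9231 / 12 = 1343.7436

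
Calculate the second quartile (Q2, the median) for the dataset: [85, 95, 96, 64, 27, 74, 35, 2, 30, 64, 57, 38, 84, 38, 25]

57

Step 1: Sort the data: [2, 25, 27, 30, 35, 38, 38, 57, 64, 64, 74, 84, 85, 95, 96]
Step 2: n = 15
Step 3: Q2 is the median. Since n is odd, it is the middle value at position 8: 57
Step 4: Q2 = 57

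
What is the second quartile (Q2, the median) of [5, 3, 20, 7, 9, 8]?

7.5

Step 1: Sort the data: [3, 5, 7, 8, 9, 20]
Step 2: n = 6
Step 3: Q2 is the median. Since n is even, it is the average of the values at positions 3 and 4:
  Q2 = (7 + 8) / 2 = 7.5
Step 4: Q2 = 7.5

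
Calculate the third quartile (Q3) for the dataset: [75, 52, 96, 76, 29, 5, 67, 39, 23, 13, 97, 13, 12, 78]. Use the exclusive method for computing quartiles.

76.5

Step 1: Sort the data: [5, 12, 13, 13, 23, 29, 39, 52, 67, 75, 76, 78, 96, 97]
Step 2: n = 14
Step 3: Using the exclusive quartile method:
  Q1 = 13
  Q2 (median) = 45.5
  Q3 = 76.5
  IQR = Q3 - Q1 = 76.5 - 13 = 63.5
Step 4: Q3 = 76.5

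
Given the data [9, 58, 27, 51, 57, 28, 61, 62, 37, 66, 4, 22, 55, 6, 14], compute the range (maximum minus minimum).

62

Step 1: Identify the maximum value: max = 66
Step 2: Identify the minimum value: min = 4
Step 3: Range = max - min = 66 - 4 = 62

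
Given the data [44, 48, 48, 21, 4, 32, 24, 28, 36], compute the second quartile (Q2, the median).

32

Step 1: Sort the data: [4, 21, 24, 28, 32, 36, 44, 48, 48]
Step 2: n = 9
Step 3: Q2 is the median. Since n is odd, it is the middle value at position 5: 32
Step 4: Q2 = 32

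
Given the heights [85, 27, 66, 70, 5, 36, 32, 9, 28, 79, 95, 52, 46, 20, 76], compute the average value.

48.4

Step 1: Sum all values: 85 + 27 + 66 + 70 + 5 + 36 + 32 + 9 + 28 + 79 + 95 + 52 + 46 + 20 + 76 = 726
Step 2: Count the number of values: n = 15
Step 3: Mean = sum / n = 726 / 15 = 48.4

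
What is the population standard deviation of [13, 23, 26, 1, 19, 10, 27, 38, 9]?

10.6886

Step 1: Compute the mean: 18.4444
Step 2: Sum of squared deviations from the mean: 1028.2222
Step 3: Population variance = 1028.2222 / 9 = 114.2469
Step 4: Standard deviation = sqrt(114.2469) = 10.6886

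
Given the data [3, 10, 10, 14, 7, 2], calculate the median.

8.5

Step 1: Sort the data in ascending order: [2, 3, 7, 10, 10, 14]
Step 2: The number of values is n = 6.
Step 3: Since n is even, the median is the average of positions 3 and 4:
  Median = (7 + 10) / 2 = 8.5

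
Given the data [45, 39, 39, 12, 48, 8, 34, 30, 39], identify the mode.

39

Step 1: Count the frequency of each value:
  8: appears 1 time(s)
  12: appears 1 time(s)
  30: appears 1 time(s)
  34: appears 1 time(s)
  39: appears 3 time(s)
  45: appears 1 time(s)
  48: appears 1 time(s)
Step 2: The value 39 appears most frequently (3 times).
Step 3: Mode = 39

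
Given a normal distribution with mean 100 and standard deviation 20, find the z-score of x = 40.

-3

Step 1: Recall the z-score formula: z = (x - mu) / sigma
Step 2: Substitute values: z = (40 - 100) / 20
Step 3: z = -60 / 20 = -3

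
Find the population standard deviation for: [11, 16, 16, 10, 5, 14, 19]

4.3425

Step 1: Compute the mean: 13
Step 2: Sum of squared deviations from the mean: 132
Step 3: Population variance = 132 / 7 = 18.8571
Step 4: Standard deviation = sqrt(18.8571) = 4.3425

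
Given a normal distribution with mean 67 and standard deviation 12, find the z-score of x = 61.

-0.5

Step 1: Recall the z-score formula: z = (x - mu) / sigma
Step 2: Substitute values: z = (61 - 67) / 12
Step 3: z = -6 / 12 = -0.5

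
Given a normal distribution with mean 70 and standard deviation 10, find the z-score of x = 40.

-3

Step 1: Recall the z-score formula: z = (x - mu) / sigma
Step 2: Substitute values: z = (40 - 70) / 10
Step 3: z = -30 / 10 = -3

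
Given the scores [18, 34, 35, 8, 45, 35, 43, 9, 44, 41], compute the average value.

31.2

Step 1: Sum all values: 18 + 34 + 35 + 8 + 45 + 35 + 43 + 9 + 44 + 41 = 312
Step 2: Count the number of values: n = 10
Step 3: Mean = sum / n = 312 / 10 = 31.2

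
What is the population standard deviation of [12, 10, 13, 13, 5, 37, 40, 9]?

12.4593

Step 1: Compute the mean: 17.375
Step 2: Sum of squared deviations from the mean: 1241.875
Step 3: Population variance = 1241.875 / 8 = 155.2344
Step 4: Standard deviation = sqrt(155.2344) = 12.4593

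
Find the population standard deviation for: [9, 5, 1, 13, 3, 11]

4.3205

Step 1: Compute the mean: 7
Step 2: Sum of squared deviations from the mean: 112
Step 3: Population variance = 112 / 6 = 18.6667
Step 4: Standard deviation = sqrt(18.6667) = 4.3205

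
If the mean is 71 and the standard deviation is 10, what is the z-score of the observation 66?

-0.5

Step 1: Recall the z-score formula: z = (x - mu) / sigma
Step 2: Substitute values: z = (66 - 71) / 10
Step 3: z = -5 / 10 = -0.5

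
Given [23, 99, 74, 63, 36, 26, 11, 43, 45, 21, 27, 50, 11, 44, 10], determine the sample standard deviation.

25.2272

Step 1: Compute the mean: 38.8667
Step 2: Sum of squared deviations from the mean: 8909.7333
Step 3: Sample variance = 8909.7333 / 14 = 636.4095
Step 4: Standard deviation = sqrt(636.4095) = 25.2272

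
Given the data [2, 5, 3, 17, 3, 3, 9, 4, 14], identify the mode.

3

Step 1: Count the frequency of each value:
  2: appears 1 time(s)
  3: appears 3 time(s)
  4: appears 1 time(s)
  5: appears 1 time(s)
  9: appears 1 time(s)
  14: appears 1 time(s)
  17: appears 1 time(s)
Step 2: The value 3 appears most frequently (3 times).
Step 3: Mode = 3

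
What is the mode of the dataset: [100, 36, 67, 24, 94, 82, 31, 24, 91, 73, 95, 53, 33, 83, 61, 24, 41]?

24

Step 1: Count the frequency of each value:
  24: appears 3 time(s)
  31: appears 1 time(s)
  33: appears 1 time(s)
  36: appears 1 time(s)
  41: appears 1 time(s)
  53: appears 1 time(s)
  61: appears 1 time(s)
  67: appears 1 time(s)
  73: appears 1 time(s)
  82: appears 1 time(s)
  83: appears 1 time(s)
  91: appears 1 time(s)
  94: appears 1 time(s)
  95: appears 1 time(s)
  100: appears 1 time(s)
Step 2: The value 24 appears most frequently (3 times).
Step 3: Mode = 24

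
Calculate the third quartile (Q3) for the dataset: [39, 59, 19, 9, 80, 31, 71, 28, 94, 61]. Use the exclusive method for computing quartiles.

73.25

Step 1: Sort the data: [9, 19, 28, 31, 39, 59, 61, 71, 80, 94]
Step 2: n = 10
Step 3: Using the exclusive quartile method:
  Q1 = 25.75
  Q2 (median) = 49
  Q3 = 73.25
  IQR = Q3 - Q1 = 73.25 - 25.75 = 47.5
Step 4: Q3 = 73.25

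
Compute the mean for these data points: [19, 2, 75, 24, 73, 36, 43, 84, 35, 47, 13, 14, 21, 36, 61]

38.8667

Step 1: Sum all values: 19 + 2 + 75 + 24 + 73 + 36 + 43 + 84 + 35 + 47 + 13 + 14 + 21 + 36 + 61 = 583
Step 2: Count the number of values: n = 15
Step 3: Mean = sum / n = 583 / 15 = 38.8667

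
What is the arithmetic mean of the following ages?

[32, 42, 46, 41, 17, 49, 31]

36.8571

Step 1: Sum all values: 32 + 42 + 46 + 41 + 17 + 49 + 31 = 258
Step 2: Count the number of values: n = 7
Step 3: Mean = sum / n = 258 / 7 = 36.8571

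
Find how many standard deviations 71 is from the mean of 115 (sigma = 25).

-1.76

Step 1: Recall the z-score formula: z = (x - mu) / sigma
Step 2: Substitute values: z = (71 - 115) / 25
Step 3: z = -44 / 25 = -1.76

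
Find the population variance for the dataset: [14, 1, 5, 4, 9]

20.24

Step 1: Compute the mean: (14 + 1 + 5 + 4 + 9) / 5 = 6.6
Step 2: Compute squared deviations from the mean:
  (14 - 6.6)^2 = 54.76
  (1 - 6.6)^2 = 31.36
  (5 - 6.6)^2 = 2.56
  (4 - 6.6)^2 = 6.76
  (9 - 6.6)^2 = 5.76
Step 3: Sum of squared deviations = 101.2
Step 4: Population variance = 101.2 / 5 = 20.24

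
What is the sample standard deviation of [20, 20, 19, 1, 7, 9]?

8.1158

Step 1: Compute the mean: 12.6667
Step 2: Sum of squared deviations from the mean: 329.3333
Step 3: Sample variance = 329.3333 / 5 = 65.8667
Step 4: Standard deviation = sqrt(65.8667) = 8.1158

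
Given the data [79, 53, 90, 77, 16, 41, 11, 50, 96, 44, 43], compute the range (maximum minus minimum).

85

Step 1: Identify the maximum value: max = 96
Step 2: Identify the minimum value: min = 11
Step 3: Range = max - min = 96 - 11 = 85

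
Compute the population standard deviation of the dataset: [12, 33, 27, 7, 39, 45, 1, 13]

15.0452

Step 1: Compute the mean: 22.125
Step 2: Sum of squared deviations from the mean: 1810.875
Step 3: Population variance = 1810.875 / 8 = 226.3594
Step 4: Standard deviation = sqrt(226.3594) = 15.0452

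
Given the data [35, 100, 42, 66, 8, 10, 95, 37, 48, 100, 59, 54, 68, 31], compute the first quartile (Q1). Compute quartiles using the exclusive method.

34

Step 1: Sort the data: [8, 10, 31, 35, 37, 42, 48, 54, 59, 66, 68, 95, 100, 100]
Step 2: n = 14
Step 3: Using the exclusive quartile method:
  Q1 = 34
  Q2 (median) = 51
  Q3 = 74.75
  IQR = Q3 - Q1 = 74.75 - 34 = 40.75
Step 4: Q1 = 34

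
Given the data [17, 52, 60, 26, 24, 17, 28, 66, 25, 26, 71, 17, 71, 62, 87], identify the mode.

17

Step 1: Count the frequency of each value:
  17: appears 3 time(s)
  24: appears 1 time(s)
  25: appears 1 time(s)
  26: appears 2 time(s)
  28: appears 1 time(s)
  52: appears 1 time(s)
  60: appears 1 time(s)
  62: appears 1 time(s)
  66: appears 1 time(s)
  71: appears 2 time(s)
  87: appears 1 time(s)
Step 2: The value 17 appears most frequently (3 times).
Step 3: Mode = 17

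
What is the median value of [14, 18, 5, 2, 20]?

14

Step 1: Sort the data in ascending order: [2, 5, 14, 18, 20]
Step 2: The number of values is n = 5.
Step 3: Since n is odd, the median is the middle value at position 3: 14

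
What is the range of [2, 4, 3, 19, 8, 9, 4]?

17

Step 1: Identify the maximum value: max = 19
Step 2: Identify the minimum value: min = 2
Step 3: Range = max - min = 19 - 2 = 17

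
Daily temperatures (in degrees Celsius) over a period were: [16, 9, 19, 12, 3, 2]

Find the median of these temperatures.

10.5

Step 1: Sort the data in ascending order: [2, 3, 9, 12, 16, 19]
Step 2: The number of values is n = 6.
Step 3: Since n is even, the median is the average of positions 3 and 4:
  Median = (9 + 12) / 2 = 10.5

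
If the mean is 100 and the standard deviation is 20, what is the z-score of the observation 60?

-2

Step 1: Recall the z-score formula: z = (x - mu) / sigma
Step 2: Substitute values: z = (60 - 100) / 20
Step 3: z = -40 / 20 = -2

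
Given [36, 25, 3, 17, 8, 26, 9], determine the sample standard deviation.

11.8563

Step 1: Compute the mean: 17.7143
Step 2: Sum of squared deviations from the mean: 843.4286
Step 3: Sample variance = 843.4286 / 6 = 140.5714
Step 4: Standard deviation = sqrt(140.5714) = 11.8563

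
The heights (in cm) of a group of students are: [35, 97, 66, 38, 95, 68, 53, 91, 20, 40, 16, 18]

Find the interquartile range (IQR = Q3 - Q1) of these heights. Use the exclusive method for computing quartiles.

61.5

Step 1: Sort the data: [16, 18, 20, 35, 38, 40, 53, 66, 68, 91, 95, 97]
Step 2: n = 12
Step 3: Using the exclusive quartile method:
  Q1 = 23.75
  Q2 (median) = 46.5
  Q3 = 85.25
  IQR = Q3 - Q1 = 85.25 - 23.75 = 61.5
Step 4: IQR = 61.5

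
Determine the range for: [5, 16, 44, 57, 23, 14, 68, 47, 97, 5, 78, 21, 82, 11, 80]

92

Step 1: Identify the maximum value: max = 97
Step 2: Identify the minimum value: min = 5
Step 3: Range = max - min = 97 - 5 = 92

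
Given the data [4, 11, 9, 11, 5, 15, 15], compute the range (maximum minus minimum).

11

Step 1: Identify the maximum value: max = 15
Step 2: Identify the minimum value: min = 4
Step 3: Range = max - min = 15 - 4 = 11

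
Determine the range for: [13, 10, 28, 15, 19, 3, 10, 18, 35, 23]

32

Step 1: Identify the maximum value: max = 35
Step 2: Identify the minimum value: min = 3
Step 3: Range = max - min = 35 - 3 = 32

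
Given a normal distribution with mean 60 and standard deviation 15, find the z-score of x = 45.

-1

Step 1: Recall the z-score formula: z = (x - mu) / sigma
Step 2: Substitute values: z = (45 - 60) / 15
Step 3: z = -15 / 15 = -1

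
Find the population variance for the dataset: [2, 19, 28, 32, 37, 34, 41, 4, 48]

225.5062

Step 1: Compute the mean: (2 + 19 + 28 + 32 + 37 + 34 + 41 + 4 + 48) / 9 = 27.2222
Step 2: Compute squared deviations from the mean:
  (2 - 27.2222)^2 = 636.1605
  (19 - 27.2222)^2 = 67.6049
  (28 - 27.2222)^2 = 0.6049
  (32 - 27.2222)^2 = 22.8272
  (37 - 27.2222)^2 = 95.6049
  (34 - 27.2222)^2 = 45.9383
  (41 - 27.2222)^2 = 189.8272
  (4 - 27.2222)^2 = 539.2716
  (48 - 27.2222)^2 = 431.716
Step 3: Sum of squared deviations = 2029.5556
Step 4: Population variance = 2029.5556 / 9 = 225.5062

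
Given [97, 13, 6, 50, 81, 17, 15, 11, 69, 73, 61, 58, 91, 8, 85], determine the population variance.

1069.3333

Step 1: Compute the mean: (97 + 13 + 6 + 50 + 81 + 17 + 15 + 11 + 69 + 73 + 61 + 58 + 91 + 8 + 85) / 15 = 49
Step 2: Compute squared deviations from the mean:
  (97 - 49)^2 = 2304
  (13 - 49)^2 = 1296
  (6 - 49)^2 = 1849
  (50 - 49)^2 = 1
  (81 - 49)^2 = 1024
  (17 - 49)^2 = 1024
  (15 - 49)^2 = 1156
  (11 - 49)^2 = 1444
  (69 - 49)^2 = 400
  (73 - 49)^2 = 576
  (61 - 49)^2 = 144
  (58 - 49)^2 = 81
  (91 - 49)^2 = 1764
  (8 - 49)^2 = 1681
  (85 - 49)^2 = 1296
Step 3: Sum of squared deviations = 16040
Step 4: Population variance = 16040 / 15 = 1069.3333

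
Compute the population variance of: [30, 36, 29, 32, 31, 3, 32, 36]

99.4844

Step 1: Compute the mean: (30 + 36 + 29 + 32 + 31 + 3 + 32 + 36) / 8 = 28.625
Step 2: Compute squared deviations from the mean:
  (30 - 28.625)^2 = 1.8906
  (36 - 28.625)^2 = 54.3906
  (29 - 28.625)^2 = 0.1406
  (32 - 28.625)^2 = 11.3906
  (31 - 28.625)^2 = 5.6406
  (3 - 28.625)^2 = 656.6406
  (32 - 28.625)^2 = 11.3906
  (36 - 28.625)^2 = 54.3906
Step 3: Sum of squared deviations = 795.875
Step 4: Population variance = 795.875 / 8 = 99.4844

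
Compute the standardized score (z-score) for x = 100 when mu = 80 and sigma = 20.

1

Step 1: Recall the z-score formula: z = (x - mu) / sigma
Step 2: Substitute values: z = (100 - 80) / 20
Step 3: z = 20 / 20 = 1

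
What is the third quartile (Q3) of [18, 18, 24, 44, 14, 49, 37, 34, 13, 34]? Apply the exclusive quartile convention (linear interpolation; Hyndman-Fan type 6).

38.75

Step 1: Sort the data: [13, 14, 18, 18, 24, 34, 34, 37, 44, 49]
Step 2: n = 10
Step 3: Using the exclusive quartile method:
  Q1 = 17
  Q2 (median) = 29
  Q3 = 38.75
  IQR = Q3 - Q1 = 38.75 - 17 = 21.75
Step 4: Q3 = 38.75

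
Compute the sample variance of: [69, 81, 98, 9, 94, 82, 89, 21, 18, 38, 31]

1157.6182

Step 1: Compute the mean: (69 + 81 + 98 + 9 + 94 + 82 + 89 + 21 + 18 + 38 + 31) / 11 = 57.2727
Step 2: Compute squared deviations from the mean:
  (69 - 57.2727)^2 = 137.5289
  (81 - 57.2727)^2 = 562.9835
  (98 - 57.2727)^2 = 1658.7107
  (9 - 57.2727)^2 = 2330.2562
  (94 - 57.2727)^2 = 1348.8926
  (82 - 57.2727)^2 = 611.438
  (89 - 57.2727)^2 = 1006.6198
  (21 - 57.2727)^2 = 1315.7107
  (18 - 57.2727)^2 = 1542.3471
  (38 - 57.2727)^2 = 371.438
  (31 - 57.2727)^2 = 690.2562
Step 3: Sum of squared deviations = 11576.1818
Step 4: Sample variance = 11576.1818 / 10 = 1157.6182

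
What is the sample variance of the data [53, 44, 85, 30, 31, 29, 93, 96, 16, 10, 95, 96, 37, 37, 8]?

1102.0952

Step 1: Compute the mean: (53 + 44 + 85 + 30 + 31 + 29 + 93 + 96 + 16 + 10 + 95 + 96 + 37 + 37 + 8) / 15 = 50.6667
Step 2: Compute squared deviations from the mean:
  (53 - 50.6667)^2 = 5.4444
  (44 - 50.6667)^2 = 44.4444
  (85 - 50.6667)^2 = 1178.7778
  (30 - 50.6667)^2 = 427.1111
  (31 - 50.6667)^2 = 386.7778
  (29 - 50.6667)^2 = 469.4444
  (93 - 50.6667)^2 = 1792.1111
  (96 - 50.6667)^2 = 2055.1111
  (16 - 50.6667)^2 = 1201.7778
  (10 - 50.6667)^2 = 1653.7778
  (95 - 50.6667)^2 = 1965.4444
  (96 - 50.6667)^2 = 2055.1111
  (37 - 50.6667)^2 = 186.7778
  (37 - 50.6667)^2 = 186.7778
  (8 - 50.6667)^2 = 1820.4444
Step 3: Sum of squared deviations = 15429.3333
Step 4: Sample variance = 15429.3333 / 14 = 1102.0952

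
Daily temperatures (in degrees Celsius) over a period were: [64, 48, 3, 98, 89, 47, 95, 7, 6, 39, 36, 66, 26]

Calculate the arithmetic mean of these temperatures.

48

Step 1: Sum all values: 64 + 48 + 3 + 98 + 89 + 47 + 95 + 7 + 6 + 39 + 36 + 66 + 26 = 624
Step 2: Count the number of values: n = 13
Step 3: Mean = sum / n = 624 / 13 = 48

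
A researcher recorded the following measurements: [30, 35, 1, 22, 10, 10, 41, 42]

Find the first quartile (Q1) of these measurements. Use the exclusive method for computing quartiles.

10

Step 1: Sort the data: [1, 10, 10, 22, 30, 35, 41, 42]
Step 2: n = 8
Step 3: Using the exclusive quartile method:
  Q1 = 10
  Q2 (median) = 26
  Q3 = 39.5
  IQR = Q3 - Q1 = 39.5 - 10 = 29.5
Step 4: Q1 = 10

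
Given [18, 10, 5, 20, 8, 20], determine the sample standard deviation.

6.6257

Step 1: Compute the mean: 13.5
Step 2: Sum of squared deviations from the mean: 219.5
Step 3: Sample variance = 219.5 / 5 = 43.9
Step 4: Standard deviation = sqrt(43.9) = 6.6257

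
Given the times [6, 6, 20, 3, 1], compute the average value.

7.2

Step 1: Sum all values: 6 + 6 + 20 + 3 + 1 = 36
Step 2: Count the number of values: n = 5
Step 3: Mean = sum / n = 36 / 5 = 7.2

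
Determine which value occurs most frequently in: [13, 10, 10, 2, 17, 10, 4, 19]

10

Step 1: Count the frequency of each value:
  2: appears 1 time(s)
  4: appears 1 time(s)
  10: appears 3 time(s)
  13: appears 1 time(s)
  17: appears 1 time(s)
  19: appears 1 time(s)
Step 2: The value 10 appears most frequently (3 times).
Step 3: Mode = 10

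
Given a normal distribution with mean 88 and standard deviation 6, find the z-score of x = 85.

-0.5

Step 1: Recall the z-score formula: z = (x - mu) / sigma
Step 2: Substitute values: z = (85 - 88) / 6
Step 3: z = -3 / 6 = -0.5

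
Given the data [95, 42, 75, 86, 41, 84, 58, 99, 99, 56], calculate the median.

79.5

Step 1: Sort the data in ascending order: [41, 42, 56, 58, 75, 84, 86, 95, 99, 99]
Step 2: The number of values is n = 10.
Step 3: Since n is even, the median is the average of positions 5 and 6:
  Median = (75 + 84) / 2 = 79.5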